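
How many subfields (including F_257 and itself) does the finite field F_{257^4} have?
F_{257^4} has 3 subfields

The subfields of F_{p^n} are exactly the fields F_{p^d} for d | n (each is the fixed field of the unique index-d subgroup of Gal(F_{p^n}/F_p) ≅ Z/nZ). The divisors of n = 4 are {1, 2, 4}, giving 3 subfields: F_{257^1}, F_{257^2}, F_{257^4}.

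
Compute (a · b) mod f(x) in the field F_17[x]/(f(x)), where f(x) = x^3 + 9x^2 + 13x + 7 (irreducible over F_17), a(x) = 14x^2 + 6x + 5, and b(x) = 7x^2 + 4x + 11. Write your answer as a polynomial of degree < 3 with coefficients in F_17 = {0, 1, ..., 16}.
a · b ≡ 11x^2 + 4x + 1 (mod f(x))

Multiply in F_17[x]: a(x)·b(x) = (14x^2 + 6x + 5)·(7x^2 + 4x + 11) = 13x^4 + 13x^3 + 9x^2 + x + 4. This has degree ≥ 3, so divide by f(x) over F_17: 13x^4 + 13x^3 + 9x^2 + x + 4 = (13x + 15)·(x^3 + 9x^2 + 13x + 7) + (11x^2 + 4x + 1). Hence a·b ≡ 11x^2 + 4x + 1 (mod f). (F_17[x]/(f) is a field with 17^3 = 4913 elements since f is irreducible of degree 3.)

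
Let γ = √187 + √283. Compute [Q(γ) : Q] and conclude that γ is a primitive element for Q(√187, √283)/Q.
[Q(γ) : Q] = 4 (equivalently, Q(γ) = Q(√187, √283))

Obviously Q(γ) ⊆ Q(√187, √283), and [Q(√187, √283):Q] = 4 (since 187, 283 are distinct squarefree integers > 1 with 52921 not a perfect square). To show equality we compute the minimal polynomial of γ. From γ = √187 + √283: γ^2 = 187 + 2√(52921) + 283 = 470 + 2√(52921), so γ^2 - 470 = 2√(52921); squaring, (γ^2 - 470)^2 = 4·52921, i.e. γ^4 - 940γ^2 + 220900 - 211684 = 0, i.e. γ^4 - 940γ^2 + 9216 = 0. So γ is a root of x^4 - 940x^2 + 9216. This polynomial is irreducible over Q: it has no rational root (each ±√187 ± √283 is irrational), and any factorization into two quadratics over Q would force √(52921) ∈ Q (pairing opposite roots) or √187, √283 ∈ Q (other pairings), all impossible. Hence [Q(γ):Q] = 4 = [Q(√187, √283):Q], so Q(γ) = Q(√187, √283).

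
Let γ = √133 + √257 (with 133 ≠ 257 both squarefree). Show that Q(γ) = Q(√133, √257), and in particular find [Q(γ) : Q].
[Q(γ) : Q] = 4 (equivalently, Q(γ) = Q(√133, √257))

Obviously Q(γ) ⊆ Q(√133, √257), and [Q(√133, √257):Q] = 4 (since 133, 257 are distinct squarefree integers > 1 with 34181 not a perfect square). To show equality we compute the minimal polynomial of γ. From γ = √133 + √257: γ^2 = 133 + 2√(34181) + 257 = 390 + 2√(34181), so γ^2 - 390 = 2√(34181); squaring, (γ^2 - 390)^2 = 4·34181, i.e. γ^4 - 780γ^2 + 152100 - 136724 = 0, i.e. γ^4 - 780γ^2 + 15376 = 0. So γ is a root of x^4 - 780x^2 + 15376. This polynomial is irreducible over Q: it has no rational root (each ±√133 ± √257 is irrational), and any factorization into two quadratics over Q would force √(34181) ∈ Q (pairing opposite roots) or √133, √257 ∈ Q (other pairings), all impossible. Hence [Q(γ):Q] = 4 = [Q(√133, √257):Q], so Q(γ) = Q(√133, √257).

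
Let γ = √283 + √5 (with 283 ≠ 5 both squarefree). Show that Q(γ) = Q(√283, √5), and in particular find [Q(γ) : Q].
[Q(γ) : Q] = 4 (equivalently, Q(γ) = Q(√283, √5))

Obviously Q(γ) ⊆ Q(√283, √5), and [Q(√283, √5):Q] = 4 (since 283, 5 are distinct squarefree integers > 1 with 1415 not a perfect square). To show equality we compute the minimal polynomial of γ. From γ = √283 + √5: γ^2 = 283 + 2√(1415) + 5 = 288 + 2√(1415), so γ^2 - 288 = 2√(1415); squaring, (γ^2 - 288)^2 = 4·1415, i.e. γ^4 - 576γ^2 + 82944 - 5660 = 0, i.e. γ^4 - 576γ^2 + 77284 = 0. So γ is a root of x^4 - 576x^2 + 77284. This polynomial is irreducible over Q: it has no rational root (each ±√283 ± √5 is irrational), and any factorization into two quadratics over Q would force √(1415) ∈ Q (pairing opposite roots) or √283, √5 ∈ Q (other pairings), all impossible. Hence [Q(γ):Q] = 4 = [Q(√283, √5):Q], so Q(γ) = Q(√283, √5).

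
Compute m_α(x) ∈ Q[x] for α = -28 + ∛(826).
m_α(x) = x^3 + 84x^2 + 2352x + 21126

Set β = α + 28 = ∛(826), so β^3 = 826. Then (α + 28)^3 - 826 = 0, i.e. α is a root of g(x) = (x + 28)^3 - 826 = x^3 + 84x^2 + 2352x + 21126. Since g(x) = h(x + 28) where h(x) = x^3 - 826, and h is irreducible over Q (because 826 is not a perfect cube, so h has no rational root, and a monic cubic with no rational root is irreducible), g is also irreducible (irreducibility is preserved under the substitution x → x + 28). Hence m_α(x) = x^3 + 84x^2 + 2352x + 21126.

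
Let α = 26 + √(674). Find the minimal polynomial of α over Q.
m_α(x) = x^2 - 52x + 2

From α - 26 = √(674), squaring gives (α - 26)^2 = 674, i.e. α^2 - 52α + 676 = 674, so α^2 - 52α + 2 = 0. The discriminant of x^2 - 52x + 2 is (-52)^2 - 4·(2) = 2704 - 8 = 2696, and 4·(674) is not a perfect square in Q since 674 is squarefree and ≠ 1. Hence x^2 - 52x + 2 is irreducible over Q and is the minimal polynomial of α.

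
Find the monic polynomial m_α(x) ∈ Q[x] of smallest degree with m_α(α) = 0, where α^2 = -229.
m_α(x) = x^2 + 229

α satisfies α^2 + 229 = 0, so x^2 + 229 annihilates α. Since d = -229 is squarefree and ≠ 1, it is not a perfect square in Q, so x^2 + 229 has no rational root and is therefore irreducible over Q (a degree-2 polynomial over a field is irreducible iff it has no root). Hence m_α(x) = x^2 + 229.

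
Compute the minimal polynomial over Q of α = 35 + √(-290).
m_α(x) = x^2 - 70x + 1515

From α - 35 = √(-290), squaring gives (α - 35)^2 = -290, i.e. α^2 - 70α + 1225 = -290, so α^2 - 70α + 1515 = 0. The discriminant of x^2 - 70x + 1515 is (-70)^2 - 4·(1515) = 4900 - 6060 = -1160, and 4·(-290) is not a perfect square in Q since -290 is squarefree and ≠ 1. Hence x^2 - 70x + 1515 is irreducible over Q and is the minimal polynomial of α.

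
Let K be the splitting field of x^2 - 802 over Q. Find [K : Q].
[K : Q] = 2

f(x) = x^2 - 802 factors as (x - √802)(x + √802). The splitting field is K = Q(√802). Since 802 is squarefree and > 1, it is not a perfect square, so x^2 - 802 is irreducible over Q and [Q(√802) : Q] = 2. Hence [K : Q] = 2.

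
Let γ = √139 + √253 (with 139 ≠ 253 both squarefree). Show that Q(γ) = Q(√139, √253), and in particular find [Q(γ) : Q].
[Q(γ) : Q] = 4 (equivalently, Q(γ) = Q(√139, √253))

Obviously Q(γ) ⊆ Q(√139, √253), and [Q(√139, √253):Q] = 4 (since 139, 253 are distinct squarefree integers > 1 with 35167 not a perfect square). To show equality we compute the minimal polynomial of γ. From γ = √139 + √253: γ^2 = 139 + 2√(35167) + 253 = 392 + 2√(35167), so γ^2 - 392 = 2√(35167); squaring, (γ^2 - 392)^2 = 4·35167, i.e. γ^4 - 784γ^2 + 153664 - 140668 = 0, i.e. γ^4 - 784γ^2 + 12996 = 0. So γ is a root of x^4 - 784x^2 + 12996. This polynomial is irreducible over Q: it has no rational root (each ±√139 ± √253 is irrational), and any factorization into two quadratics over Q would force √(35167) ∈ Q (pairing opposite roots) or √139, √253 ∈ Q (other pairings), all impossible. Hence [Q(γ):Q] = 4 = [Q(√139, √253):Q], so Q(γ) = Q(√139, √253).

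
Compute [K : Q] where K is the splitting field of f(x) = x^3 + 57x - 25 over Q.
[K : Q] = 6

By the rational root test, any rational root of the monic integer polynomial f(x) = x^3 + 57x - 25 must be an integer dividing the constant term -25, i.e. one of ±{1, 5, 25}. Evaluating: f(1) = 33, f(-1) = -83, f(5) = 385, f(-5) = -435, f(25) = 17025, f(-25) = -17075; none is 0, so f has no rational root and is therefore irreducible over Q (a cubic with no linear factor over a field is irreducible). For an irreducible cubic, the Galois group is A_3 or S_3 according as the discriminant disc(f) = -4a^3 - 27b^2 = -4·(57)^3 - 27·(-25)^2 = -757647 is or is not a square in Q. Here disc(f) = -757647 is not a perfect square in Q, so the Galois group of f over Q is not contained in A_3 and must be all of S_3. The splitting field has degree |S_3| = 6 over Q, so [K : Q] = 6.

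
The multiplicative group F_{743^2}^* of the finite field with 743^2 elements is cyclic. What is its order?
|F_{743^2}^*| = 552048

F_{743^2} has 743^2 = 552049 elements; its multiplicative group consists of all nonzero elements, so |F_{743^2}^*| = 552049 - 1 = 552048. (It is cyclic since any finite subgroup of the multiplicative group of a field is cyclic.)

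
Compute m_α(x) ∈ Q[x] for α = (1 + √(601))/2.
m_α(x) = x^2 - x - 150

From 2α - 1 = √(601), squaring gives (2α - 1)^2 = 601, i.e. 4α^2 - 4α + 1 = 601, so α^2 - α + (1 - 601)/4 = 0. Since 601 ≡ 1 (mod 4), (1 - 601)/4 = -150 ∈ Z. The polynomial x^2 - x - 150 has discriminant 1 - 4·(-150) = 601, which is not a perfect square in Q (d = 601 is squarefree and ≠ 1), so x^2 - x - 150 is irreducible over Q. It is the minimal polynomial of α.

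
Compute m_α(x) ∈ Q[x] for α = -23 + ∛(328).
m_α(x) = x^3 + 69x^2 + 1587x + 11839

Set β = α + 23 = ∛(328), so β^3 = 328. Then (α + 23)^3 - 328 = 0, i.e. α is a root of g(x) = (x + 23)^3 - 328 = x^3 + 69x^2 + 1587x + 11839. Since g(x) = h(x + 23) where h(x) = x^3 - 328, and h is irreducible over Q (because 328 is not a perfect cube, so h has no rational root, and a monic cubic with no rational root is irreducible), g is also irreducible (irreducibility is preserved under the substitution x → x + 23). Hence m_α(x) = x^3 + 69x^2 + 1587x + 11839.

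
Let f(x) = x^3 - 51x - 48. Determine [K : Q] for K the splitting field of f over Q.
[K : Q] = 6

By the rational root test, any rational root of the monic integer polynomial f(x) = x^3 - 51x - 48 must be an integer dividing the constant term -48, i.e. one of ±{1, 2, 3, 4, 6, 8, 12, 16, 24, 48}. Evaluating: f(1) = -98, f(-1) = 2, f(2) = -142, f(-2) = 46, f(3) = -174, f(-3) = 78, f(4) = -188, f(-4) = 92, f(6) = -138, f(-6) = 42, f(8) = 56, f(-8) = -152, f(12) = 1068, f(-12) = -1164, f(16) = 3232, f(-16) = -3328, f(24) = 12552, f(-24) = -12648, f(48) = 108096, f(-48) = -108192; none is 0, so f has no rational root and is therefore irreducible over Q (a cubic with no linear factor over a field is irreducible). For an irreducible cubic, the Galois group is A_3 or S_3 according as the discriminant disc(f) = -4a^3 - 27b^2 = -4·(-51)^3 - 27·(-48)^2 = 468396 is or is not a square in Q. Here disc(f) = 468396 is not a perfect square in Q, so the Galois group of f over Q is not contained in A_3 and must be all of S_3. The splitting field has degree |S_3| = 6 over Q, so [K : Q] = 6.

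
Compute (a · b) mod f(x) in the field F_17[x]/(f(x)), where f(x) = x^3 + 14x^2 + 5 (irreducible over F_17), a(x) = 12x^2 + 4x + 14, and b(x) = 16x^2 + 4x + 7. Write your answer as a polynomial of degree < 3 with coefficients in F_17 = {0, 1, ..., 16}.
a · b ≡ 8x^2 + 8x + 7 (mod f(x))

Multiply in F_17[x]: a(x)·b(x) = (12x^2 + 4x + 14)·(16x^2 + 4x + 7) = 5x^4 + 10x^3 + x^2 + 16x + 13. This has degree ≥ 3, so divide by f(x) over F_17: 5x^4 + 10x^3 + x^2 + 16x + 13 = (5x + 8)·(x^3 + 14x^2 + 5) + (8x^2 + 8x + 7). Hence a·b ≡ 8x^2 + 8x + 7 (mod f). (F_17[x]/(f) is a field with 17^3 = 4913 elements since f is irreducible of degree 3.)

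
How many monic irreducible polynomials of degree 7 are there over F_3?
There are 312 monic irreducible polynomials of degree 7 over F_3

Each element of F_{3^7} that lies in no proper subfield is a root of exactly one monic irreducible of degree 7 over F_3, and each such polynomial has 7 distinct roots in F_{3^7}. By Möbius inversion the count is N_3(7) = (1/7) Σ_{d|7} μ(7/d) · 3^d = (1/7)(μ(7)·3^1 + μ(1)·3^7) = 2184/7 = 312.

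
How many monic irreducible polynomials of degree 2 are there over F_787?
There are 309291 monic irreducible polynomials of degree 2 over F_787

Each element of F_{787^2} that lies in no proper subfield is a root of exactly one monic irreducible of degree 2 over F_787, and each such polynomial has 2 distinct roots in F_{787^2}. By Möbius inversion the count is N_787(2) = (1/2) Σ_{d|2} μ(2/d) · 787^d = (1/2)(μ(2)·787^1 + μ(1)·787^2) = 618582/2 = 309291.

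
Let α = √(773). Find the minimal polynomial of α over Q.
m_α(x) = x^2 - 773

α satisfies α^2 - 773 = 0, so x^2 - 773 annihilates α. Since d = 773 is squarefree and ≠ 1, it is not a perfect square in Q, so x^2 - 773 has no rational root and is therefore irreducible over Q (a degree-2 polynomial over a field is irreducible iff it has no root). Hence m_α(x) = x^2 - 773.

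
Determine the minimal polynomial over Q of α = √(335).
m_α(x) = x^2 - 335

α satisfies α^2 - 335 = 0, so x^2 - 335 annihilates α. Since d = 335 is squarefree and ≠ 1, it is not a perfect square in Q, so x^2 - 335 has no rational root and is therefore irreducible over Q (a degree-2 polynomial over a field is irreducible iff it has no root). Hence m_α(x) = x^2 - 335.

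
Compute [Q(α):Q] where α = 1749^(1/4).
[Q(α):Q] = 4

α is a root of x^4 - 1749. By Eisenstein's criterion at the prime p = 3 (which divides the constant term 1749 but p^2 = 9 does not, since 1749 is squarefree), x^4 - 1749 is irreducible over Q. Hence [Q(α):Q] = 4.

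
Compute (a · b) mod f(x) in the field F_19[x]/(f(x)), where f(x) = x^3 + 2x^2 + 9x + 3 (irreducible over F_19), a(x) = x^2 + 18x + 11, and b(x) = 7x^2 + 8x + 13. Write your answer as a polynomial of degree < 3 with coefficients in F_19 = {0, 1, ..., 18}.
a · b ≡ 7x^2 + 11 (mod f(x))

Multiply in F_19[x]: a(x)·b(x) = (x^2 + 18x + 11)·(7x^2 + 8x + 13) = 7x^4 + x^3 + 6x^2 + 18x + 10. This has degree ≥ 3, so divide by f(x) over F_19: 7x^4 + x^3 + 6x^2 + 18x + 10 = (7x + 6)·(x^3 + 2x^2 + 9x + 3) + (7x^2 + 11). Hence a·b ≡ 7x^2 + 11 (mod f). (F_19[x]/(f) is a field with 19^3 = 6859 elements since f is irreducible of degree 3.)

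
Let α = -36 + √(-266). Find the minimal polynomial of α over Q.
m_α(x) = x^2 + 72x + 1562

From α + 36 = √(-266), squaring gives (α + 36)^2 = -266, i.e. α^2 + 72α + 1296 = -266, so α^2 + 72α + 1562 = 0. The discriminant of x^2 + 72x + 1562 is (72)^2 - 4·(1562) = 5184 - 6248 = -1064, and 4·(-266) is not a perfect square in Q since -266 is squarefree and ≠ 1. Hence x^2 + 72x + 1562 is irreducible over Q and is the minimal polynomial of α.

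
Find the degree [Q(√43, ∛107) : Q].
[Q(√43, ∛107) : Q] = 6

Let L = Q(√43, ∛107). Since Q(√43) ⊂ L and [Q(√43):Q] = 2, the tower law gives 2 | [L:Q]. Likewise Q(∛107) ⊂ L with [Q(∛107):Q] = 3 (because 107 is not a perfect cube), so 3 | [L:Q]. As gcd(2,3) = 1, [L:Q] is divisible by 6. Conversely L is generated over Q by √43 and ∛107, so [L:Q] ≤ 2·3 = 6. Therefore [Q(√43, ∛107) : Q] = 6.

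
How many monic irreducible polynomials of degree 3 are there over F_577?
There are 64033152 monic irreducible polynomials of degree 3 over F_577

Each element of F_{577^3} that lies in no proper subfield is a root of exactly one monic irreducible of degree 3 over F_577, and each such polynomial has 3 distinct roots in F_{577^3}. By Möbius inversion the count is N_577(3) = (1/3) Σ_{d|3} μ(3/d) · 577^d = (1/3)(μ(3)·577^1 + μ(1)·577^3) = 192099456/3 = 64033152.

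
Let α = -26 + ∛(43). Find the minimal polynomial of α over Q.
m_α(x) = x^3 + 78x^2 + 2028x + 17533

Set β = α + 26 = ∛(43), so β^3 = 43. Then (α + 26)^3 - 43 = 0, i.e. α is a root of g(x) = (x + 26)^3 - 43 = x^3 + 78x^2 + 2028x + 17533. Since g(x) = h(x + 26) where h(x) = x^3 - 43, and h is irreducible over Q (because 43 is not a perfect cube, so h has no rational root, and a monic cubic with no rational root is irreducible), g is also irreducible (irreducibility is preserved under the substitution x → x + 26). Hence m_α(x) = x^3 + 78x^2 + 2028x + 17533.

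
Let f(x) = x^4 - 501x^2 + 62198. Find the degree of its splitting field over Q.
[K : Q] = 4

Solving the quadratic in x^2: x^2 = (501 ± √(501^2 - 4·62198))/2 = (501 ± √2209)/2 = (501 ± 47)/2, giving x^2 = 227 or x^2 = 274. So f(x) = (x^2 - 227)(x^2 - 274) and the roots of f are ±√227, ±√274. Hence the splitting field is K = Q(√227, √274). Since 227 and 274 are distinct squarefree integers > 1, their product 62198 is not a perfect square, so √274 ∉ Q(√227). By the tower law [K:Q] = [Q(√227,√274):Q(√227)] · [Q(√227):Q] = 2 · 2 = 4.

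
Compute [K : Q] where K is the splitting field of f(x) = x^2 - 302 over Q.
[K : Q] = 2

f(x) = x^2 - 302 factors as (x - √302)(x + √302). The splitting field is K = Q(√302). Since 302 is squarefree and > 1, it is not a perfect square, so x^2 - 302 is irreducible over Q and [Q(√302) : Q] = 2. Hence [K : Q] = 2.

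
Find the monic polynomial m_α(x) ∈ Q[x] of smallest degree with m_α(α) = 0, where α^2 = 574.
m_α(x) = x^2 - 574

α satisfies α^2 - 574 = 0, so x^2 - 574 annihilates α. Since d = 574 is squarefree and ≠ 1, it is not a perfect square in Q, so x^2 - 574 has no rational root and is therefore irreducible over Q (a degree-2 polynomial over a field is irreducible iff it has no root). Hence m_α(x) = x^2 - 574.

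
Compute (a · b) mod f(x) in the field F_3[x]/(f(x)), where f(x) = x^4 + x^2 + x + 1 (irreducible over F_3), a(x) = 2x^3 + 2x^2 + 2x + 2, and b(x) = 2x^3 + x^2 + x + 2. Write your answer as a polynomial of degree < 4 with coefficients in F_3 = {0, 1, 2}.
a · b ≡ 2x^3 + 2x (mod f(x))

Multiply in F_3[x]: a(x)·b(x) = (2x^3 + 2x^2 + 2x + 2)·(2x^3 + x^2 + x + 2) = x^6 + 2x^4 + 2x^2 + 1. This has degree ≥ 4, so divide by f(x) over F_3: x^6 + 2x^4 + 2x^2 + 1 = (x^2 + 1)·(x^4 + x^2 + x + 1) + (2x^3 + 2x). Hence a·b ≡ 2x^3 + 2x (mod f). (F_3[x]/(f) is a field with 3^4 = 81 elements since f is irreducible of degree 4.)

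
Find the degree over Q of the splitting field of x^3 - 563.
[K : Q] = 6

The roots of x^3 - 563 are ∛563, ω∛563, ω^2∛563 where ω = e^(2πi/3) is a primitive cube root of unity, so K = Q(∛563, ω). Now [Q(∛563):Q] = 3 (since 563 is not a perfect cube, x^3 - 563 is irreducible) and [Q(ω):Q] = 2. Both 2 and 3 divide [K:Q], and [K:Q] ≤ 3·2 = 6, so [K:Q] = 6. (Equivalently: Q(∛563) ⊂ R but ω ∉ R, so [K : Q(∛563)] = 2.)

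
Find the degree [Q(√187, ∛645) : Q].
[Q(√187, ∛645) : Q] = 6

Let L = Q(√187, ∛645). Since Q(√187) ⊂ L and [Q(√187):Q] = 2, the tower law gives 2 | [L:Q]. Likewise Q(∛645) ⊂ L with [Q(∛645):Q] = 3 (because 645 is not a perfect cube), so 3 | [L:Q]. As gcd(2,3) = 1, [L:Q] is divisible by 6. Conversely L is generated over Q by √187 and ∛645, so [L:Q] ≤ 2·3 = 6. Therefore [Q(√187, ∛645) : Q] = 6.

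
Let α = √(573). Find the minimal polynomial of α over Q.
m_α(x) = x^2 - 573

α satisfies α^2 - 573 = 0, so x^2 - 573 annihilates α. Since d = 573 is squarefree and ≠ 1, it is not a perfect square in Q, so x^2 - 573 has no rational root and is therefore irreducible over Q (a degree-2 polynomial over a field is irreducible iff it has no root). Hence m_α(x) = x^2 - 573.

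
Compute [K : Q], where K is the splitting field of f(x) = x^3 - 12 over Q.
[K : Q] = 6

The roots of x^3 - 12 are ∛12, ω∛12, ω^2∛12 where ω = e^(2πi/3) is a primitive cube root of unity, so K = Q(∛12, ω). Now [Q(∛12):Q] = 3 (since 12 is not a perfect cube, x^3 - 12 is irreducible) and [Q(ω):Q] = 2. Both 2 and 3 divide [K:Q], and [K:Q] ≤ 3·2 = 6, so [K:Q] = 6. (Equivalently: Q(∛12) ⊂ R but ω ∉ R, so [K : Q(∛12)] = 2.)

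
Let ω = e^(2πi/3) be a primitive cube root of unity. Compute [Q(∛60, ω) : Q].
[Q(∛60, ω) : Q] = 6

[Q(∛60):Q] = 3 (min poly x^3 - 60, irreducible since 60 is not a perfect cube). [Q(ω):Q] = 2 (min poly x^2 + x + 1). Since Q(∛60) ⊂ R and ω ∉ R, we have ω ∉ Q(∛60), so x^2 + x + 1 remains irreducible over Q(∛60) and [Q(∛60, ω) : Q(∛60)] = 2. By the tower law, [Q(∛60, ω) : Q] = 3 · 2 = 6. (In fact Q(∛60, ω) is the splitting field of x^3 - 60 over Q.)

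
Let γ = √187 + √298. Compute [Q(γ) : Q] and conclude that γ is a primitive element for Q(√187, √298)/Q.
[Q(γ) : Q] = 4 (equivalently, Q(γ) = Q(√187, √298))

Obviously Q(γ) ⊆ Q(√187, √298), and [Q(√187, √298):Q] = 4 (since 187, 298 are distinct squarefree integers > 1 with 55726 not a perfect square). To show equality we compute the minimal polynomial of γ. From γ = √187 + √298: γ^2 = 187 + 2√(55726) + 298 = 485 + 2√(55726), so γ^2 - 485 = 2√(55726); squaring, (γ^2 - 485)^2 = 4·55726, i.e. γ^4 - 970γ^2 + 235225 - 222904 = 0, i.e. γ^4 - 970γ^2 + 12321 = 0. So γ is a root of x^4 - 970x^2 + 12321. This polynomial is irreducible over Q: it has no rational root (each ±√187 ± √298 is irrational), and any factorization into two quadratics over Q would force √(55726) ∈ Q (pairing opposite roots) or √187, √298 ∈ Q (other pairings), all impossible. Hence [Q(γ):Q] = 4 = [Q(√187, √298):Q], so Q(γ) = Q(√187, √298).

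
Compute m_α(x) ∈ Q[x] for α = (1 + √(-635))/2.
m_α(x) = x^2 - x + 159

From 2α - 1 = √(-635), squaring gives (2α - 1)^2 = -635, i.e. 4α^2 - 4α + 1 = -635, so α^2 - α + (1 + 635)/4 = 0. Since -635 ≡ 1 (mod 4), (1 + 635)/4 = 159 ∈ Z. The polynomial x^2 - x + 159 has discriminant 1 - 4·(159) = -635, which is not a perfect square in Q (d = -635 is squarefree and ≠ 1), so x^2 - x + 159 is irreducible over Q. It is the minimal polynomial of α.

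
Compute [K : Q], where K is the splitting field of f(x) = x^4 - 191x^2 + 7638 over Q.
[K : Q] = 4

Solving the quadratic in x^2: x^2 = (191 ± √(191^2 - 4·7638))/2 = (191 ± √5929)/2 = (191 ± 77)/2, giving x^2 = 57 or x^2 = 134. So f(x) = (x^2 - 57)(x^2 - 134) and the roots of f are ±√57, ±√134. Hence the splitting field is K = Q(√57, √134). Since 57 and 134 are distinct squarefree integers > 1, their product 7638 is not a perfect square, so √134 ∉ Q(√57). By the tower law [K:Q] = [Q(√57,√134):Q(√57)] · [Q(√57):Q] = 2 · 2 = 4.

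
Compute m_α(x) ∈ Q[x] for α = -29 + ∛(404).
m_α(x) = x^3 + 87x^2 + 2523x + 23985

Set β = α + 29 = ∛(404), so β^3 = 404. Then (α + 29)^3 - 404 = 0, i.e. α is a root of g(x) = (x + 29)^3 - 404 = x^3 + 87x^2 + 2523x + 23985. Since g(x) = h(x + 29) where h(x) = x^3 - 404, and h is irreducible over Q (because 404 is not a perfect cube, so h has no rational root, and a monic cubic with no rational root is irreducible), g is also irreducible (irreducibility is preserved under the substitution x → x + 29). Hence m_α(x) = x^3 + 87x^2 + 2523x + 23985.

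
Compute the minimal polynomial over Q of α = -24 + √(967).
m_α(x) = x^2 + 48x - 391

From α + 24 = √(967), squaring gives (α + 24)^2 = 967, i.e. α^2 + 48α + 576 = 967, so α^2 + 48α - 391 = 0. The discriminant of x^2 + 48x - 391 is (48)^2 - 4·(-391) = 2304 + 1564 = 3868, and 4·(967) is not a perfect square in Q since 967 is squarefree and ≠ 1. Hence x^2 + 48x - 391 is irreducible over Q and is the minimal polynomial of α.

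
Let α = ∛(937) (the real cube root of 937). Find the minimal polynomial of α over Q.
m_α(x) = x^3 - 937

α satisfies α^3 = 937, so x^3 - 937 annihilates α. By the rational root test, a rational root p/q (in lowest terms) of x^3 - 937 would satisfy p^3 = 937 q^3, forcing q = 1 and p^3 = 937; but 937 is not a perfect cube, contradiction. A monic cubic over Q with no rational root is irreducible (any nontrivial factorization would include a linear factor). Hence x^3 - 937 is the minimal polynomial of α, and in particular [Q(α):Q] = 3.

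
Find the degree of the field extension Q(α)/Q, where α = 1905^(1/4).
[Q(α):Q] = 4

α is a root of x^4 - 1905. By Eisenstein's criterion at the prime p = 3 (which divides the constant term 1905 but p^2 = 9 does not, since 1905 is squarefree), x^4 - 1905 is irreducible over Q. Hence [Q(α):Q] = 4.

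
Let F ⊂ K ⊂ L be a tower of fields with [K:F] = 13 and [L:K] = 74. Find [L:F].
[L:F] = 962

The tower law says that for any tower of field extensions F ⊂ K ⊂ L with finite degrees, [L:F] = [L:K] · [K:F]. Here this gives [L:F] = 74 · 13 = 962.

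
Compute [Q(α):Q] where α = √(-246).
[Q(α):Q] = 2

[Q(α):Q] equals the degree of the minimal polynomial of α. Here α^2 = -246 and x^2 + 246 is irreducible (d = -246 is squarefree, ≠ 1, hence not a square), so deg(m_α) = 2. Thus [Q(α):Q] = 2.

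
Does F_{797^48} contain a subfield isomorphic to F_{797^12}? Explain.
Yes: F_{797^12} is a subfield of F_{797^48}

F_{p^m} embeds in F_{p^n} iff m | n (since F_{p^n} is the splitting field of x^(p^n) - x, and F_{p^m} ⊂ F_{p^n} forces p^n to be a power of p^m, i.e. m | n; conversely if m | n then every root of x^(p^m) - x is a root of x^(p^n) - x). Here 12 | 48 (since 48 = 4·12), so F_{797^12} is a subfield of F_{797^48}, and [F_{797^48} : F_{797^12}] = 48/12 = 4.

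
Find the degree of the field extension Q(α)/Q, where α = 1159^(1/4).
[Q(α):Q] = 4

α is a root of x^4 - 1159. By Eisenstein's criterion at the prime p = 19 (which divides the constant term 1159 but p^2 = 361 does not, since 1159 is squarefree), x^4 - 1159 is irreducible over Q. Hence [Q(α):Q] = 4.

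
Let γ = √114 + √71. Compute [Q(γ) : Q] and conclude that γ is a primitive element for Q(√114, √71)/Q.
[Q(γ) : Q] = 4 (equivalently, Q(γ) = Q(√114, √71))

Obviously Q(γ) ⊆ Q(√114, √71), and [Q(√114, √71):Q] = 4 (since 114, 71 are distinct squarefree integers > 1 with 8094 not a perfect square). To show equality we compute the minimal polynomial of γ. From γ = √114 + √71: γ^2 = 114 + 2√(8094) + 71 = 185 + 2√(8094), so γ^2 - 185 = 2√(8094); squaring, (γ^2 - 185)^2 = 4·8094, i.e. γ^4 - 370γ^2 + 34225 - 32376 = 0, i.e. γ^4 - 370γ^2 + 1849 = 0. So γ is a root of x^4 - 370x^2 + 1849. This polynomial is irreducible over Q: it has no rational root (each ±√114 ± √71 is irrational), and any factorization into two quadratics over Q would force √(8094) ∈ Q (pairing opposite roots) or √114, √71 ∈ Q (other pairings), all impossible. Hence [Q(γ):Q] = 4 = [Q(√114, √71):Q], so Q(γ) = Q(√114, √71).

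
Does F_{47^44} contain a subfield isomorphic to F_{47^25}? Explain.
No: F_{47^25} is not a subfield of F_{47^44}

F_{p^m} embeds in F_{p^n} iff m | n. Here 25 ∤ 44 (since 44 = 1·25 + 19 with remainder 19 ≠ 0), so F_{47^25} is not a subfield of F_{47^44}. Equivalently: if it were, the tower law would give 25 = [F_{47^25}:F_47] dividing [F_{47^44}:F_47] = 44, contradiction.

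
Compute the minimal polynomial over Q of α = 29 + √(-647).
m_α(x) = x^2 - 58x + 1488

From α - 29 = √(-647), squaring gives (α - 29)^2 = -647, i.e. α^2 - 58α + 841 = -647, so α^2 - 58α + 1488 = 0. The discriminant of x^2 - 58x + 1488 is (-58)^2 - 4·(1488) = 3364 - 5952 = -2588, and 4·(-647) is not a perfect square in Q since -647 is squarefree and ≠ 1. Hence x^2 - 58x + 1488 is irreducible over Q and is the minimal polynomial of α.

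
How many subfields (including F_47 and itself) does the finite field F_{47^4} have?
F_{47^4} has 3 subfields

The subfields of F_{p^n} are exactly the fields F_{p^d} for d | n (each is the fixed field of the unique index-d subgroup of Gal(F_{p^n}/F_p) ≅ Z/nZ). The divisors of n = 4 are {1, 2, 4}, giving 3 subfields: F_{47^1}, F_{47^2}, F_{47^4}.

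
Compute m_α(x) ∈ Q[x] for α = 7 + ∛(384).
m_α(x) = x^3 - 21x^2 + 147x - 727

Set β = α - 7 = ∛(384), so β^3 = 384. Then (α - 7)^3 - 384 = 0, i.e. α is a root of g(x) = (x - 7)^3 - 384 = x^3 - 21x^2 + 147x - 727. Since g(x) = h(x - 7) where h(x) = x^3 - 384, and h is irreducible over Q (because 384 is not a perfect cube, so h has no rational root, and a monic cubic with no rational root is irreducible), g is also irreducible (irreducibility is preserved under the substitution x → x - 7). Hence m_α(x) = x^3 - 21x^2 + 147x - 727.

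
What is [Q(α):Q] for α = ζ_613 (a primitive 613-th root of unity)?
[Q(α):Q] = 612

The minimal polynomial of ζ_613 over Q is the 613-th cyclotomic polynomial Φ_613(x), which is irreducible over Q and has degree φ(613) = 612. Hence [Q(α):Q] = φ(613) = 612.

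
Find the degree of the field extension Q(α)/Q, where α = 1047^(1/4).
[Q(α):Q] = 4

α is a root of x^4 - 1047. By Eisenstein's criterion at the prime p = 3 (which divides the constant term 1047 but p^2 = 9 does not, since 1047 is squarefree), x^4 - 1047 is irreducible over Q. Hence [Q(α):Q] = 4.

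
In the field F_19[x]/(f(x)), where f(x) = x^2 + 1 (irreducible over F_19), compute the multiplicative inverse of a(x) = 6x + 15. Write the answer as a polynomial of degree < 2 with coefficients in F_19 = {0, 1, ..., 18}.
a(x)^(-1) ≡ 5x + 16 (mod f(x))

Since f is irreducible over F_19, F_19[x]/(f) is a field and a(x) ≠ 0 has an inverse. Apply the extended Euclidean algorithm to f(x) and a(x) in F_19[x]: f(x) = (16x + 17)·a(x) + (12). The last nonzero remainder is the constant 12 = gcd(f, a) in F_19. Back-substituting through the division chain expresses 12 = s(x)·a(x) + t(x)·f(x) with s(x) ≡ 3x + 2 (mod f), so (3x + 2)·a(x) ≡ 12 (mod f). Multiplying by 12^(-1) ≡ 8 in F_19 gives a(x)^(-1) ≡ 8·(3x + 2) ≡ 5x + 16 (mod f). Check: (6x + 15)·(5x + 16) = 11x^2 + 12 ≡ 1 (mod x^2 + 1).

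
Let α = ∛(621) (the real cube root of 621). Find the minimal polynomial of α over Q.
m_α(x) = x^3 - 621

α satisfies α^3 = 621, so x^3 - 621 annihilates α. By the rational root test, a rational root p/q (in lowest terms) of x^3 - 621 would satisfy p^3 = 621 q^3, forcing q = 1 and p^3 = 621; but 621 is not a perfect cube, contradiction. A monic cubic over Q with no rational root is irreducible (any nontrivial factorization would include a linear factor). Hence x^3 - 621 is the minimal polynomial of α, and in particular [Q(α):Q] = 3.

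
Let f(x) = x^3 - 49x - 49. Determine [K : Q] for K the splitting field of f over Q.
[K : Q] = 3

By the rational root test, any rational root of the monic integer polynomial f(x) = x^3 - 49x - 49 must be an integer dividing the constant term -49, i.e. one of ±{1, 7, 49}. Evaluating: f(1) = -97, f(-1) = -1, f(7) = -49, f(-7) = -49, f(49) = 115199, f(-49) = -115297; none is 0, so f has no rational root and is therefore irreducible over Q (a cubic with no linear factor over a field is irreducible). For an irreducible cubic, the Galois group is A_3 or S_3 according as the discriminant disc(f) = -4a^3 - 27b^2 = -4·(-49)^3 - 27·(-49)^2 = 405769 is or is not a square in Q. Here disc(f) = 405769 = 637^2 is a perfect square in Q, so the Galois group of f over Q is contained in A_3, hence equals A_3 (cyclic of order 3). The splitting field has degree |A_3| = 3 over Q, so [K : Q] = 3.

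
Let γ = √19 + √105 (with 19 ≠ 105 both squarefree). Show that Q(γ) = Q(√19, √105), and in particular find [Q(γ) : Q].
[Q(γ) : Q] = 4 (equivalently, Q(γ) = Q(√19, √105))

Obviously Q(γ) ⊆ Q(√19, √105), and [Q(√19, √105):Q] = 4 (since 19, 105 are distinct squarefree integers > 1 with 1995 not a perfect square). To show equality we compute the minimal polynomial of γ. From γ = √19 + √105: γ^2 = 19 + 2√(1995) + 105 = 124 + 2√(1995), so γ^2 - 124 = 2√(1995); squaring, (γ^2 - 124)^2 = 4·1995, i.e. γ^4 - 248γ^2 + 15376 - 7980 = 0, i.e. γ^4 - 248γ^2 + 7396 = 0. So γ is a root of x^4 - 248x^2 + 7396. This polynomial is irreducible over Q: it has no rational root (each ±√19 ± √105 is irrational), and any factorization into two quadratics over Q would force √(1995) ∈ Q (pairing opposite roots) or √19, √105 ∈ Q (other pairings), all impossible. Hence [Q(γ):Q] = 4 = [Q(√19, √105):Q], so Q(γ) = Q(√19, √105).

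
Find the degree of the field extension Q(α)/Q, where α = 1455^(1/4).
[Q(α):Q] = 4

α is a root of x^4 - 1455. By Eisenstein's criterion at the prime p = 3 (which divides the constant term 1455 but p^2 = 9 does not, since 1455 is squarefree), x^4 - 1455 is irreducible over Q. Hence [Q(α):Q] = 4.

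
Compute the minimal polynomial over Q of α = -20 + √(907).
m_α(x) = x^2 + 40x - 507

From α + 20 = √(907), squaring gives (α + 20)^2 = 907, i.e. α^2 + 40α + 400 = 907, so α^2 + 40α - 507 = 0. The discriminant of x^2 + 40x - 507 is (40)^2 - 4·(-507) = 1600 + 2028 = 3628, and 4·(907) is not a perfect square in Q since 907 is squarefree and ≠ 1. Hence x^2 + 40x - 507 is irreducible over Q and is the minimal polynomial of α.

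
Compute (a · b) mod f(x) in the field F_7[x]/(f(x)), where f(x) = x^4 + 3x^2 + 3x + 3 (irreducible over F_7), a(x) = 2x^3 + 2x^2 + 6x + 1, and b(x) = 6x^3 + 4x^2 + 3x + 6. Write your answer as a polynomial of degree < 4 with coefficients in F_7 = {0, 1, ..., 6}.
a · b ≡ x^3 + x^2 + 6 (mod f(x))

Multiply in F_7[x]: a(x)·b(x) = (2x^3 + 2x^2 + 6x + 1)·(6x^3 + 4x^2 + 3x + 6) = 5x^6 + 6x^5 + x^4 + 6x^3 + 6x^2 + 4x + 6. This has degree ≥ 4, so divide by f(x) over F_7: 5x^6 + 6x^5 + x^4 + 6x^3 + 6x^2 + 4x + 6 = (5x^2 + 6x)·(x^4 + 3x^2 + 3x + 3) + (x^3 + x^2 + 6). Hence a·b ≡ x^3 + x^2 + 6 (mod f). (F_7[x]/(f) is a field with 7^4 = 2401 elements since f is irreducible of degree 4.)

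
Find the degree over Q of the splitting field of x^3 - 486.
[K : Q] = 6

The roots of x^3 - 486 are ∛486, ω∛486, ω^2∛486 where ω = e^(2πi/3) is a primitive cube root of unity, so K = Q(∛486, ω). Now [Q(∛486):Q] = 3 (since 486 is not a perfect cube, x^3 - 486 is irreducible) and [Q(ω):Q] = 2. Both 2 and 3 divide [K:Q], and [K:Q] ≤ 3·2 = 6, so [K:Q] = 6. (Equivalently: Q(∛486) ⊂ R but ω ∉ R, so [K : Q(∛486)] = 2.)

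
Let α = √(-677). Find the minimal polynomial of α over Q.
m_α(x) = x^2 + 677

α satisfies α^2 + 677 = 0, so x^2 + 677 annihilates α. Since d = -677 is squarefree and ≠ 1, it is not a perfect square in Q, so x^2 + 677 has no rational root and is therefore irreducible over Q (a degree-2 polynomial over a field is irreducible iff it has no root). Hence m_α(x) = x^2 + 677.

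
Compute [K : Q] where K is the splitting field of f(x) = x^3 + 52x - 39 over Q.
[K : Q] = 6

By the rational root test, any rational root of the monic integer polynomial f(x) = x^3 + 52x - 39 must be an integer dividing the constant term -39, i.e. one of ±{1, 3, 13, 39}. Evaluating: f(1) = 14, f(-1) = -92, f(3) = 144, f(-3) = -222, f(13) = 2834, f(-13) = -2912, f(39) = 61308, f(-39) = -61386; none is 0, so f has no rational root and is therefore irreducible over Q (a cubic with no linear factor over a field is irreducible). For an irreducible cubic, the Galois group is A_3 or S_3 according as the discriminant disc(f) = -4a^3 - 27b^2 = -4·(52)^3 - 27·(-39)^2 = -603499 is or is not a square in Q. Here disc(f) = -603499 is not a perfect square in Q, so the Galois group of f over Q is not contained in A_3 and must be all of S_3. The splitting field has degree |S_3| = 6 over Q, so [K : Q] = 6.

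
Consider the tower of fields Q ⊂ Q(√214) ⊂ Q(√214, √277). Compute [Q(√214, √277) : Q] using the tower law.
[Q(√214, √277) : Q] = 4

[Q(√214):Q] = 2 (min poly x^2 - 214, irreducible since 214 is squarefree > 1). For the top step, suppose √277 ∈ Q(√214), say √277 = c + d√214 with c, d ∈ Q. Squaring: 277 = c^2 + 214d^2 + 2cd√214. Since √214 ∉ Q this forces 2cd = 0. If d = 0 then √277 = c ∈ Q, contradicting 277 squarefree > 1. If c = 0 then 277 = 214d^2, so 214·277 = (214d)^2 is a perfect square in Q — but 214·277 = 59278 is not a perfect square (since 214 and 277 are distinct squarefree integers). Contradiction. Hence √277 ∉ Q(√214), so x^2 - 277 stays irreducible over Q(√214) and [Q(√214, √277) : Q(√214)] = 2. By the tower law, [Q(√214, √277) : Q] = 2 · 2 = 4.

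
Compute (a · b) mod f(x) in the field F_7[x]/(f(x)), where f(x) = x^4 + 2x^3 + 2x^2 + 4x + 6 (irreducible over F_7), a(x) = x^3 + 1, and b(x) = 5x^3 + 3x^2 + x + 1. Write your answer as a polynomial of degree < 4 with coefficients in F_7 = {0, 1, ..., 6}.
a · b ≡ 4x^3 + 5x^2 + 2x + 6 (mod f(x))

Multiply in F_7[x]: a(x)·b(x) = (x^3 + 1)·(5x^3 + 3x^2 + x + 1) = 5x^6 + 3x^5 + x^4 + 6x^3 + 3x^2 + x + 1. This has degree ≥ 4, so divide by f(x) over F_7: 5x^6 + 3x^5 + x^4 + 6x^3 + 3x^2 + x + 1 = (5x^2 + 5)·(x^4 + 2x^3 + 2x^2 + 4x + 6) + (4x^3 + 5x^2 + 2x + 6). Hence a·b ≡ 4x^3 + 5x^2 + 2x + 6 (mod f). (F_7[x]/(f) is a field with 7^4 = 2401 elements since f is irreducible of degree 4.)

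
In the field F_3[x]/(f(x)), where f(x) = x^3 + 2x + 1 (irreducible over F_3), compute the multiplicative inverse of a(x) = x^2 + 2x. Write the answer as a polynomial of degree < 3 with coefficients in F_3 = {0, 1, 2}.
a(x)^(-1) ≡ 2x + 2 (mod f(x))

Since f is irreducible over F_3, F_3[x]/(f) is a field and a(x) ≠ 0 has an inverse. Apply the extended Euclidean algorithm to f(x) and a(x) in F_3[x]: f(x) = (x + 1)·a(x) + (1). The last nonzero remainder is the constant 1 = gcd(f, a) in F_3. Back-substituting through the division chain expresses 1 = s(x)·a(x) + t(x)·f(x) with s(x) ≡ 2x + 2 (mod f), so a(x)^(-1) ≡ s(x) = 2x + 2 (mod f). Check: (x^2 + 2x)·(2x + 2) = 2x^3 + x ≡ 1 (mod x^3 + 2x + 1).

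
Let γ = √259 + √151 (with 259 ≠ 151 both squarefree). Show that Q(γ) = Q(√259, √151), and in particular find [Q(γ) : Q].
[Q(γ) : Q] = 4 (equivalently, Q(γ) = Q(√259, √151))

Obviously Q(γ) ⊆ Q(√259, √151), and [Q(√259, √151):Q] = 4 (since 259, 151 are distinct squarefree integers > 1 with 39109 not a perfect square). To show equality we compute the minimal polynomial of γ. From γ = √259 + √151: γ^2 = 259 + 2√(39109) + 151 = 410 + 2√(39109), so γ^2 - 410 = 2√(39109); squaring, (γ^2 - 410)^2 = 4·39109, i.e. γ^4 - 820γ^2 + 168100 - 156436 = 0, i.e. γ^4 - 820γ^2 + 11664 = 0. So γ is a root of x^4 - 820x^2 + 11664. This polynomial is irreducible over Q: it has no rational root (each ±√259 ± √151 is irrational), and any factorization into two quadratics over Q would force √(39109) ∈ Q (pairing opposite roots) or √259, √151 ∈ Q (other pairings), all impossible. Hence [Q(γ):Q] = 4 = [Q(√259, √151):Q], so Q(γ) = Q(√259, √151).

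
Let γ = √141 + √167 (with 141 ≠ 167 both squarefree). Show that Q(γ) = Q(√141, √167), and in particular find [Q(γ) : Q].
[Q(γ) : Q] = 4 (equivalently, Q(γ) = Q(√141, √167))

Obviously Q(γ) ⊆ Q(√141, √167), and [Q(√141, √167):Q] = 4 (since 141, 167 are distinct squarefree integers > 1 with 23547 not a perfect square). To show equality we compute the minimal polynomial of γ. From γ = √141 + √167: γ^2 = 141 + 2√(23547) + 167 = 308 + 2√(23547), so γ^2 - 308 = 2√(23547); squaring, (γ^2 - 308)^2 = 4·23547, i.e. γ^4 - 616γ^2 + 94864 - 94188 = 0, i.e. γ^4 - 616γ^2 + 676 = 0. So γ is a root of x^4 - 616x^2 + 676. This polynomial is irreducible over Q: it has no rational root (each ±√141 ± √167 is irrational), and any factorization into two quadratics over Q would force √(23547) ∈ Q (pairing opposite roots) or √141, √167 ∈ Q (other pairings), all impossible. Hence [Q(γ):Q] = 4 = [Q(√141, √167):Q], so Q(γ) = Q(√141, √167).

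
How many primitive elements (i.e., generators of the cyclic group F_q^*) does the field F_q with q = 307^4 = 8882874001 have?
There are φ(8882874000) = 1548288000 primitive elements

F_q^* is cyclic of order q - 1 = 8882874000. A cyclic group of order m has exactly φ(m) generators. Here m = 8882874000 = 2^4 · 3^2 · 5^3 · 7 · 11 · 13 · 17 · 29, so the number of primitive elements is φ(8882874000) = 1548288000.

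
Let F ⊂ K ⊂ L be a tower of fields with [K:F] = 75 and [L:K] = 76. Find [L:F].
[L:F] = 5700

The tower law says that for any tower of field extensions F ⊂ K ⊂ L with finite degrees, [L:F] = [L:K] · [K:F]. Here this gives [L:F] = 76 · 75 = 5700.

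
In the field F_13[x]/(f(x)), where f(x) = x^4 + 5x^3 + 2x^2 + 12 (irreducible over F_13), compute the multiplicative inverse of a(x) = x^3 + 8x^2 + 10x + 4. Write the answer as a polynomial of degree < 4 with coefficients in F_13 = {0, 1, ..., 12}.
a(x)^(-1) ≡ 12x^3 + 4x^2 + 12x + 12 (mod f(x))

Since f is irreducible over F_13, F_13[x]/(f) is a field and a(x) ≠ 0 has an inverse. Apply the extended Euclidean algorithm to f(x) and a(x) in F_13[x]: f(x) = (x + 10)·a(x) + (3x^2 + 11);  a(x) = (9x + 7)·(3x^2 + 11) + (2x + 5);  (3x^2 + 11) = (8x + 6)·(2x + 5) + (7). The last nonzero remainder is the constant 7 = gcd(f, a) in F_13. Back-substituting through the division chain expresses 7 = s(x)·a(x) + t(x)·f(x) with s(x) ≡ 6x^3 + 2x^2 + 6x + 6 (mod f), so (6x^3 + 2x^2 + 6x + 6)·a(x) ≡ 7 (mod f). Multiplying by 7^(-1) ≡ 2 in F_13 gives a(x)^(-1) ≡ 2·(6x^3 + 2x^2 + 6x + 6) ≡ 12x^3 + 4x^2 + 12x + 12 (mod f). Check: (x^3 + 8x^2 + 10x + 4)·(12x^3 + 4x^2 + 12x + 12) = 12x^6 + 9x^5 + 8x^4 + x^3 + 11x^2 + 12x + 9 ≡ 1 (mod x^4 + 5x^3 + 2x^2 + 12).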